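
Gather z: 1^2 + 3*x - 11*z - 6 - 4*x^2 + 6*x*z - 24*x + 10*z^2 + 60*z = -4*x^2 - 21*x + 10*z^2 + z*(6*x + 49) - 5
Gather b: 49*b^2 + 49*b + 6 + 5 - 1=49*b^2 + 49*b + 10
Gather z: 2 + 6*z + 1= 6*z + 3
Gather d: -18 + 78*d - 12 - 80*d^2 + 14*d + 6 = -80*d^2 + 92*d - 24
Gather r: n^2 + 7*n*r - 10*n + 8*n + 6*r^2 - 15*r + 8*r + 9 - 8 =n^2 - 2*n + 6*r^2 + r*(7*n - 7) + 1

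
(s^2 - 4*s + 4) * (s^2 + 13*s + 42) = s^4 + 9*s^3 - 6*s^2 - 116*s + 168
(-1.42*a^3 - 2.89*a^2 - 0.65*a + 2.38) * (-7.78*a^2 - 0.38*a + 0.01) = 11.0476*a^5 + 23.0238*a^4 + 6.141*a^3 - 18.2983*a^2 - 0.9109*a + 0.0238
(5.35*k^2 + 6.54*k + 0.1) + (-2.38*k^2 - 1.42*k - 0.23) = 2.97*k^2 + 5.12*k - 0.13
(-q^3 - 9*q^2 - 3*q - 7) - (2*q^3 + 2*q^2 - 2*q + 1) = -3*q^3 - 11*q^2 - q - 8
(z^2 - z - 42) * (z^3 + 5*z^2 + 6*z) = z^5 + 4*z^4 - 41*z^3 - 216*z^2 - 252*z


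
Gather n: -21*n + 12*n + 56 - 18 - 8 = 30 - 9*n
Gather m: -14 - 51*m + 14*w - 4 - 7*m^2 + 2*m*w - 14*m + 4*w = -7*m^2 + m*(2*w - 65) + 18*w - 18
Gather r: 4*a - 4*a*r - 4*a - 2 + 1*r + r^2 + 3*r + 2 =r^2 + r*(4 - 4*a)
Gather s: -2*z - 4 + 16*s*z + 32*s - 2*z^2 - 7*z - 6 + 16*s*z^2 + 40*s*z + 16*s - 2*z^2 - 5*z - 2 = s*(16*z^2 + 56*z + 48) - 4*z^2 - 14*z - 12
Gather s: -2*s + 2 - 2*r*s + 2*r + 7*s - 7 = 2*r + s*(5 - 2*r) - 5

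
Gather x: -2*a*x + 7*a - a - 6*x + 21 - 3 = 6*a + x*(-2*a - 6) + 18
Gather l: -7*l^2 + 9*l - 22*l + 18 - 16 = -7*l^2 - 13*l + 2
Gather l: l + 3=l + 3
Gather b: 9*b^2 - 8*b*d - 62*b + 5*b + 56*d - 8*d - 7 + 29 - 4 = 9*b^2 + b*(-8*d - 57) + 48*d + 18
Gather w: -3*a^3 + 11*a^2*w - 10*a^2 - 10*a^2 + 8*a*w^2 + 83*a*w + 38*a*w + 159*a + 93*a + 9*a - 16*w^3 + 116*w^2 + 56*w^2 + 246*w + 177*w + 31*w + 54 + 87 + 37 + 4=-3*a^3 - 20*a^2 + 261*a - 16*w^3 + w^2*(8*a + 172) + w*(11*a^2 + 121*a + 454) + 182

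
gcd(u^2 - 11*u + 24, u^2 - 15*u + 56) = u - 8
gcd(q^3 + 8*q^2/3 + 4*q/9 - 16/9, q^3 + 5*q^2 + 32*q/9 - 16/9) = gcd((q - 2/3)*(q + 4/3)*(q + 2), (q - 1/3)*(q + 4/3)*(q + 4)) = q + 4/3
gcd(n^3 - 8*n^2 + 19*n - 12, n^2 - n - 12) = n - 4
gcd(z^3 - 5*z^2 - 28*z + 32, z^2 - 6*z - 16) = z - 8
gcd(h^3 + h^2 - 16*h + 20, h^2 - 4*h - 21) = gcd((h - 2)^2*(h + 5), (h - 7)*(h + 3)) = 1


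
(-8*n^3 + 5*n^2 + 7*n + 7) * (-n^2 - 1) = 8*n^5 - 5*n^4 + n^3 - 12*n^2 - 7*n - 7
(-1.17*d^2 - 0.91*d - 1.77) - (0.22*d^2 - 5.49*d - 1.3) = -1.39*d^2 + 4.58*d - 0.47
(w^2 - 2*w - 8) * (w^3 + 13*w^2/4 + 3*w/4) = w^5 + 5*w^4/4 - 55*w^3/4 - 55*w^2/2 - 6*w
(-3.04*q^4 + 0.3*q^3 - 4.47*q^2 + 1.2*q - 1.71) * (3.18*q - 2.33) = -9.6672*q^5 + 8.0372*q^4 - 14.9136*q^3 + 14.2311*q^2 - 8.2338*q + 3.9843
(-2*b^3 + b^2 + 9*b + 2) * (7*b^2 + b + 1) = -14*b^5 + 5*b^4 + 62*b^3 + 24*b^2 + 11*b + 2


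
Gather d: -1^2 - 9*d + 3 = 2 - 9*d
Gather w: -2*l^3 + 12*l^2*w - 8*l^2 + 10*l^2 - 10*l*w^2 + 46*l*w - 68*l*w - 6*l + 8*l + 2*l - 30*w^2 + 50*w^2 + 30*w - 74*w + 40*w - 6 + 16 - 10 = -2*l^3 + 2*l^2 + 4*l + w^2*(20 - 10*l) + w*(12*l^2 - 22*l - 4)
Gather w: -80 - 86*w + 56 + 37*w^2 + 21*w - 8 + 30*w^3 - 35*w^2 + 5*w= 30*w^3 + 2*w^2 - 60*w - 32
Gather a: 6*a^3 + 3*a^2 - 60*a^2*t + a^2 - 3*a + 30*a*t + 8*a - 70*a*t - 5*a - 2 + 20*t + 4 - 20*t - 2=6*a^3 + a^2*(4 - 60*t) - 40*a*t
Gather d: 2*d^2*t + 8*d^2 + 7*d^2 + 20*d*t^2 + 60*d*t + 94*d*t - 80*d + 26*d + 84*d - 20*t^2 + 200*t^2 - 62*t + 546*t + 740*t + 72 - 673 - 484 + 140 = d^2*(2*t + 15) + d*(20*t^2 + 154*t + 30) + 180*t^2 + 1224*t - 945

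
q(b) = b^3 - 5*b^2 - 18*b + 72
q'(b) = 3*b^2 - 10*b - 18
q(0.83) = 54.19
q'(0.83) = -24.23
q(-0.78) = 82.52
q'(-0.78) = -8.37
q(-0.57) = 80.45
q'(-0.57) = -11.33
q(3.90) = -14.93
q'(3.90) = -11.37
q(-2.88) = 58.48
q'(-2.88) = 35.68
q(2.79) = 4.58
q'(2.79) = -22.55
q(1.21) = 44.67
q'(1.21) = -25.71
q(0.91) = 52.23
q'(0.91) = -24.62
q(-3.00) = 54.00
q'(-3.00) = 39.00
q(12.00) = 864.00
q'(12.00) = 294.00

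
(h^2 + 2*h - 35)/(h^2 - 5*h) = (h + 7)/h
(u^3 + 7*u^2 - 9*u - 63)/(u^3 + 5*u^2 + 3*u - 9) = (u^2 + 4*u - 21)/(u^2 + 2*u - 3)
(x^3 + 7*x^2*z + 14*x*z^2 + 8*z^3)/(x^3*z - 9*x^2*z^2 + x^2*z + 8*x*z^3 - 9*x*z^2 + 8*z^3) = (x^3 + 7*x^2*z + 14*x*z^2 + 8*z^3)/(z*(x^3 - 9*x^2*z + x^2 + 8*x*z^2 - 9*x*z + 8*z^2))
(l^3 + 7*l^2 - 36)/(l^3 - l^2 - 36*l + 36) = (l^2 + l - 6)/(l^2 - 7*l + 6)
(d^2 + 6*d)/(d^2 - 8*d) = (d + 6)/(d - 8)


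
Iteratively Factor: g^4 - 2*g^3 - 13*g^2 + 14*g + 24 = (g - 2)*(g^3 - 13*g - 12) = (g - 2)*(g + 1)*(g^2 - g - 12) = (g - 2)*(g + 1)*(g + 3)*(g - 4)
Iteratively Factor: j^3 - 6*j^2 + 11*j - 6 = (j - 1)*(j^2 - 5*j + 6) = (j - 2)*(j - 1)*(j - 3)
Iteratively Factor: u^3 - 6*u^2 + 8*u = (u - 4)*(u^2 - 2*u) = (u - 4)*(u - 2)*(u)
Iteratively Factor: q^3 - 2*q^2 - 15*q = (q)*(q^2 - 2*q - 15) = q*(q + 3)*(q - 5)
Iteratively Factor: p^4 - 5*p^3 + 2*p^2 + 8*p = (p)*(p^3 - 5*p^2 + 2*p + 8) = p*(p - 2)*(p^2 - 3*p - 4) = p*(p - 2)*(p + 1)*(p - 4)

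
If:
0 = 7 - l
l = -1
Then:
No Solution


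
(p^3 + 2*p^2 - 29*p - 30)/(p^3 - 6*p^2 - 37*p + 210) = (p + 1)/(p - 7)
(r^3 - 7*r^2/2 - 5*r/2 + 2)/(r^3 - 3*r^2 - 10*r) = (-2*r^3 + 7*r^2 + 5*r - 4)/(2*r*(-r^2 + 3*r + 10))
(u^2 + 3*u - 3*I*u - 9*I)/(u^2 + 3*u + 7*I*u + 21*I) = (u - 3*I)/(u + 7*I)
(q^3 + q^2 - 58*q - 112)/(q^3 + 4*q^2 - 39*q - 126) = (q^2 - 6*q - 16)/(q^2 - 3*q - 18)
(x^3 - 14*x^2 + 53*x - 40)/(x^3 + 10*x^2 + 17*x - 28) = (x^2 - 13*x + 40)/(x^2 + 11*x + 28)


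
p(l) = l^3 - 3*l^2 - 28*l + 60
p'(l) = 3*l^2 - 6*l - 28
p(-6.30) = -132.72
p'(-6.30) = 128.87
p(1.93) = 1.97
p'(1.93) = -28.41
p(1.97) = 0.84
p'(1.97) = -28.18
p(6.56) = 29.52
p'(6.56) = 61.74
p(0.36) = 49.58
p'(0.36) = -29.77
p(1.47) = 15.53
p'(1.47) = -30.34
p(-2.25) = 96.42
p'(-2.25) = 0.69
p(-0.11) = 63.04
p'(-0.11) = -27.30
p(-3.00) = 90.00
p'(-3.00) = 17.00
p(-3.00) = 90.00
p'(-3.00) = 17.00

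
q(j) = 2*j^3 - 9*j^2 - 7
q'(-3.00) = 108.00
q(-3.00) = -142.00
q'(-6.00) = 324.00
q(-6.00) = -763.00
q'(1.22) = -13.03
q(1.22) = -16.76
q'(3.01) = 0.18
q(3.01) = -34.00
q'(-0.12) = 2.25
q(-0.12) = -7.13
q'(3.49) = 10.26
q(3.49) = -31.60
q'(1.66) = -13.35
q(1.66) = -22.65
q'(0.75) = -10.12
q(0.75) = -11.22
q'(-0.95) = 22.52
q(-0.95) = -16.84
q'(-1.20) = 30.24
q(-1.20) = -23.42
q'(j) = 6*j^2 - 18*j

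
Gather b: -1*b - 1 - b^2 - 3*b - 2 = -b^2 - 4*b - 3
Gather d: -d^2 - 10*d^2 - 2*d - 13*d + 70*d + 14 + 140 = -11*d^2 + 55*d + 154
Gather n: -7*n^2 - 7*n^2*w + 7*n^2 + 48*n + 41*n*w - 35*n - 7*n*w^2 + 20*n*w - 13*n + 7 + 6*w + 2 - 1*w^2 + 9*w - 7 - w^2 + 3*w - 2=-7*n^2*w + n*(-7*w^2 + 61*w) - 2*w^2 + 18*w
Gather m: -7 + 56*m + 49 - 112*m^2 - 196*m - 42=-112*m^2 - 140*m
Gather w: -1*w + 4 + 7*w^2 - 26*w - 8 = 7*w^2 - 27*w - 4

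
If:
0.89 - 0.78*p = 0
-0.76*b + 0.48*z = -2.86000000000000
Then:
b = 0.631578947368421*z + 3.76315789473684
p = 1.14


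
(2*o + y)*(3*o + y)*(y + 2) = 6*o^2*y + 12*o^2 + 5*o*y^2 + 10*o*y + y^3 + 2*y^2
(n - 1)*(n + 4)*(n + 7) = n^3 + 10*n^2 + 17*n - 28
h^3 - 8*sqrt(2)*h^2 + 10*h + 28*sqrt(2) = (h - 7*sqrt(2))*(h - 2*sqrt(2))*(h + sqrt(2))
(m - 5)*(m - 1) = m^2 - 6*m + 5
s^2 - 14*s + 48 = (s - 8)*(s - 6)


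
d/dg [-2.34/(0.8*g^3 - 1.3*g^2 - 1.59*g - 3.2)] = (5.616*g^2 - 6.084*g - 3.7206)/(-0.8*g^3 + 1.3*g^2 + 1.59*g + 3.2)^2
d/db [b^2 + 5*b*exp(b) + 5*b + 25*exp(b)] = 5*b*exp(b) + 2*b + 30*exp(b) + 5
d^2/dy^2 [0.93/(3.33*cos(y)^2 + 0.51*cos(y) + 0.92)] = (-41.250708*(1 - cos(y)^2)^2 - 4.738257*cos(y)^3 - 9.47065499999999*cos(y)^2 + 9.91287*cos(y) + 36.036198)/(3.33*cos(y)^2 + 0.51*cos(y) + 0.92)^3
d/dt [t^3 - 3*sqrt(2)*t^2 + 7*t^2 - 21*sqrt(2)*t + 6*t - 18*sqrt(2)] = 3*t^2 - 6*sqrt(2)*t + 14*t - 21*sqrt(2) + 6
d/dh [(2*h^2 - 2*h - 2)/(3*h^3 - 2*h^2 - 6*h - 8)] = 2*(-3*h^4 + 6*h^3 + h^2 - 20*h + 2)/(9*h^6 - 12*h^5 - 32*h^4 - 24*h^3 + 68*h^2 + 96*h + 64)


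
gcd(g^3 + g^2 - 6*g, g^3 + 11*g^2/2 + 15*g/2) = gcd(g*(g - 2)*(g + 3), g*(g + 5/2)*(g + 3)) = g^2 + 3*g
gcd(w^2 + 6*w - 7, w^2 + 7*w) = w + 7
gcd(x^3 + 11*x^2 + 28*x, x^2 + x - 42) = x + 7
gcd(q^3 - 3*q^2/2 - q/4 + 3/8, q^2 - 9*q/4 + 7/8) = q - 1/2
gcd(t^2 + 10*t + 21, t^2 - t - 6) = 1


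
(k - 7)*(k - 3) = k^2 - 10*k + 21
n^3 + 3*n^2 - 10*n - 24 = (n - 3)*(n + 2)*(n + 4)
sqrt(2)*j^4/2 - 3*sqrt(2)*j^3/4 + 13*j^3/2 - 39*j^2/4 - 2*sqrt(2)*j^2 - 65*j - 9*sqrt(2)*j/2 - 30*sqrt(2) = (j - 4)*(j + 5/2)*(j + 6*sqrt(2))*(sqrt(2)*j/2 + 1/2)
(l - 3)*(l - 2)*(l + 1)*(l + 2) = l^4 - 2*l^3 - 7*l^2 + 8*l + 12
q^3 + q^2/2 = q^2*(q + 1/2)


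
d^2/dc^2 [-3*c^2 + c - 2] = -6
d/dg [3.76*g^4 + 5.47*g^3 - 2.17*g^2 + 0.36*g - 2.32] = 15.04*g^3 + 16.41*g^2 - 4.34*g + 0.36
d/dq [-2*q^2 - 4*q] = -4*q - 4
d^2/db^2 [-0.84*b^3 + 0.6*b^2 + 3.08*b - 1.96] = 1.2 - 5.04*b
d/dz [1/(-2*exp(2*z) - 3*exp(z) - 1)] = (4*exp(z) + 3)*exp(z)/(2*exp(2*z) + 3*exp(z) + 1)^2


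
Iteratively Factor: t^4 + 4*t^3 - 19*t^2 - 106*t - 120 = (t + 2)*(t^3 + 2*t^2 - 23*t - 60) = (t - 5)*(t + 2)*(t^2 + 7*t + 12) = (t - 5)*(t + 2)*(t + 3)*(t + 4)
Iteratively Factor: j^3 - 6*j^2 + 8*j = (j - 4)*(j^2 - 2*j) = j*(j - 4)*(j - 2)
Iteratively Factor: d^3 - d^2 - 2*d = (d - 2)*(d^2 + d) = d*(d - 2)*(d + 1)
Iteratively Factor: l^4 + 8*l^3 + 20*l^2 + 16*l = (l + 2)*(l^3 + 6*l^2 + 8*l) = (l + 2)*(l + 4)*(l^2 + 2*l) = l*(l + 2)*(l + 4)*(l + 2)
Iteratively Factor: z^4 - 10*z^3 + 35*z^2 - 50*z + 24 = (z - 2)*(z^3 - 8*z^2 + 19*z - 12) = (z - 4)*(z - 2)*(z^2 - 4*z + 3) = (z - 4)*(z - 3)*(z - 2)*(z - 1)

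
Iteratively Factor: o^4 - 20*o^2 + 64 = (o + 4)*(o^3 - 4*o^2 - 4*o + 16) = (o - 2)*(o + 4)*(o^2 - 2*o - 8) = (o - 4)*(o - 2)*(o + 4)*(o + 2)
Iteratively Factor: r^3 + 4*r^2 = (r)*(r^2 + 4*r) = r^2*(r + 4)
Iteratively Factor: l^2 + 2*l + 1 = (l + 1)*(l + 1)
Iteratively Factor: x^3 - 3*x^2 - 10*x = (x + 2)*(x^2 - 5*x) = x*(x + 2)*(x - 5)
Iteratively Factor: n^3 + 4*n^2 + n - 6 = (n + 2)*(n^2 + 2*n - 3) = (n - 1)*(n + 2)*(n + 3)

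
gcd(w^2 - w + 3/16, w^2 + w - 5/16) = w - 1/4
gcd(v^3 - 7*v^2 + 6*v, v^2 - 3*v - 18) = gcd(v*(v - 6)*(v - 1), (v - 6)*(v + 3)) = v - 6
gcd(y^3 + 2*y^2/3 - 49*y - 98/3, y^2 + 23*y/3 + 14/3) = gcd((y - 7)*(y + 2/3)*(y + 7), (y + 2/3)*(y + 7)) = y^2 + 23*y/3 + 14/3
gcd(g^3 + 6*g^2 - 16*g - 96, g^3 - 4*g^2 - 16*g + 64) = g^2 - 16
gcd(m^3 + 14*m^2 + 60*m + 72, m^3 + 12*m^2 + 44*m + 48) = m^2 + 8*m + 12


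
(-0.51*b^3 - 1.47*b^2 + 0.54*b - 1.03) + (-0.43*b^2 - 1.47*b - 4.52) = -0.51*b^3 - 1.9*b^2 - 0.93*b - 5.55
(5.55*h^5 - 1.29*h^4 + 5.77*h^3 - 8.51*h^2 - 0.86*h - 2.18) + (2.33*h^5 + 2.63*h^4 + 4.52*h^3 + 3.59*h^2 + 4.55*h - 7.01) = 7.88*h^5 + 1.34*h^4 + 10.29*h^3 - 4.92*h^2 + 3.69*h - 9.19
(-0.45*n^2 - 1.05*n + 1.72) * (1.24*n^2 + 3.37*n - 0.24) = -0.558*n^4 - 2.8185*n^3 - 1.2977*n^2 + 6.0484*n - 0.4128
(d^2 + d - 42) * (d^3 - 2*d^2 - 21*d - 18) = d^5 - d^4 - 65*d^3 + 45*d^2 + 864*d + 756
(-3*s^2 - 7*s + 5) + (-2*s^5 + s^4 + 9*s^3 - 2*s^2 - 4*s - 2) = -2*s^5 + s^4 + 9*s^3 - 5*s^2 - 11*s + 3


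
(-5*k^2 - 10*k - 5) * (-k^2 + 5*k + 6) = 5*k^4 - 15*k^3 - 75*k^2 - 85*k - 30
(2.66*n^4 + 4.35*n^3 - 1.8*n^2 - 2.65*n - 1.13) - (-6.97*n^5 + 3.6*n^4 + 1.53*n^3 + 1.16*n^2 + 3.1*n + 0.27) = 6.97*n^5 - 0.94*n^4 + 2.82*n^3 - 2.96*n^2 - 5.75*n - 1.4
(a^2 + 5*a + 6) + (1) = a^2 + 5*a + 7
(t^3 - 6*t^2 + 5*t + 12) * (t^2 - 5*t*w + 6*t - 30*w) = t^5 - 5*t^4*w - 31*t^3 + 155*t^2*w + 42*t^2 - 210*t*w + 72*t - 360*w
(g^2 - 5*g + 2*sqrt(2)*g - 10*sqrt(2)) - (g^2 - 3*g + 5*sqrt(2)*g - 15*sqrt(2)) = -3*sqrt(2)*g - 2*g + 5*sqrt(2)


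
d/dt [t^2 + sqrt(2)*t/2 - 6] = 2*t + sqrt(2)/2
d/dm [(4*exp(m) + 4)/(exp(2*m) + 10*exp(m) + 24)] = 4*(-2*(exp(m) + 1)*(exp(m) + 5) + exp(2*m) + 10*exp(m) + 24)*exp(m)/(exp(2*m) + 10*exp(m) + 24)^2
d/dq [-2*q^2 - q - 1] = -4*q - 1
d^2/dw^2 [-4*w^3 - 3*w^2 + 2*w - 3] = -24*w - 6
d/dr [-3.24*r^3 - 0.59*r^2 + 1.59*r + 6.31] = -9.72*r^2 - 1.18*r + 1.59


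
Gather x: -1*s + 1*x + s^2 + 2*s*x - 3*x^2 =s^2 - s - 3*x^2 + x*(2*s + 1)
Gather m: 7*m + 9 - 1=7*m + 8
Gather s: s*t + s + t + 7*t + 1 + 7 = s*(t + 1) + 8*t + 8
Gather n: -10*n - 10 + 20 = 10 - 10*n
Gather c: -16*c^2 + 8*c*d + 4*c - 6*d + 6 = -16*c^2 + c*(8*d + 4) - 6*d + 6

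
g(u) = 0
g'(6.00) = 0.00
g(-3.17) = 0.00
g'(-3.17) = 0.00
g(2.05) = 0.00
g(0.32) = 0.00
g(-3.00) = 0.00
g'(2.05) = 0.00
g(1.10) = 0.00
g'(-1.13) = 0.00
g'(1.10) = 0.00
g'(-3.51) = 0.00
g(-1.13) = 0.00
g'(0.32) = 0.00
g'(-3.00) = 0.00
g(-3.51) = 0.00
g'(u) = 0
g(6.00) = 0.00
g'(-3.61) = 0.00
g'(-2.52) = 0.00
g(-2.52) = 0.00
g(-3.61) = 0.00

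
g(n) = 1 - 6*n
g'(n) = -6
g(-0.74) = 5.44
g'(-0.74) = -6.00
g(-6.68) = 41.08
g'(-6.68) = -6.00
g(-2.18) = 14.08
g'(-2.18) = -6.00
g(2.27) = -12.62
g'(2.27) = -6.00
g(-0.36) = 3.16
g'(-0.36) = -6.00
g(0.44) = -1.64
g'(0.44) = -6.00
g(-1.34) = 9.04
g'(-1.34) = -6.00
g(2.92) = -16.52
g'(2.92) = -6.00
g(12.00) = -71.00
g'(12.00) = -6.00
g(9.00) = -53.00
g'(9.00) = -6.00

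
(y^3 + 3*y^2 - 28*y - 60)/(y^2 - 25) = (y^2 + 8*y + 12)/(y + 5)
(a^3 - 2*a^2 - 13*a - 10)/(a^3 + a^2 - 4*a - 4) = (a - 5)/(a - 2)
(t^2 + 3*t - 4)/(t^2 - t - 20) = (t - 1)/(t - 5)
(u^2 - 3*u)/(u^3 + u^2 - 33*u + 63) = u/(u^2 + 4*u - 21)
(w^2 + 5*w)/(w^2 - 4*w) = (w + 5)/(w - 4)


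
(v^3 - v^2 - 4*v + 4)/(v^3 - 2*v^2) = (v^2 + v - 2)/v^2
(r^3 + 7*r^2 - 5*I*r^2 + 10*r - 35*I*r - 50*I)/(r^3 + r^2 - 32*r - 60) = (r - 5*I)/(r - 6)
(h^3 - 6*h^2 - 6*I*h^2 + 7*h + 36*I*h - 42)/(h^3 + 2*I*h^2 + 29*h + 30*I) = (h^2 - h*(6 + 7*I) + 42*I)/(h^2 + I*h + 30)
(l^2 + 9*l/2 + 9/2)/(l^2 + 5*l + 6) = (l + 3/2)/(l + 2)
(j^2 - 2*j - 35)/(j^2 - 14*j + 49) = (j + 5)/(j - 7)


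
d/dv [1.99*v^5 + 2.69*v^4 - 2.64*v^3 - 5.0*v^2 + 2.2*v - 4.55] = 9.95*v^4 + 10.76*v^3 - 7.92*v^2 - 10.0*v + 2.2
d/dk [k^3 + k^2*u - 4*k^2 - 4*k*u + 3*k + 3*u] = 3*k^2 + 2*k*u - 8*k - 4*u + 3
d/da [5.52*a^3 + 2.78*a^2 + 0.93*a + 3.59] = 16.56*a^2 + 5.56*a + 0.93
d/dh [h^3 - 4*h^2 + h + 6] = 3*h^2 - 8*h + 1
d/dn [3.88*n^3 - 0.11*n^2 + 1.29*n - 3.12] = 11.64*n^2 - 0.22*n + 1.29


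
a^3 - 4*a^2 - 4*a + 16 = (a - 4)*(a - 2)*(a + 2)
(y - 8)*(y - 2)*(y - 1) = y^3 - 11*y^2 + 26*y - 16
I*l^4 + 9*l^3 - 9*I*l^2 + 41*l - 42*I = (l - 7*I)*(l - 3*I)*(l + 2*I)*(I*l + 1)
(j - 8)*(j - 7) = j^2 - 15*j + 56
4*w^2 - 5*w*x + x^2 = (-4*w + x)*(-w + x)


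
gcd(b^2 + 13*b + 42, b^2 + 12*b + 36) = b + 6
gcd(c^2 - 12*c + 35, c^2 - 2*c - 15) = c - 5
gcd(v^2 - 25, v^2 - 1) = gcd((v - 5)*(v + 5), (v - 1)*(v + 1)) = 1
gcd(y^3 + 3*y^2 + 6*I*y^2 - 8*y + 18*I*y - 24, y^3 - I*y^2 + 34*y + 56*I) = y^2 + 6*I*y - 8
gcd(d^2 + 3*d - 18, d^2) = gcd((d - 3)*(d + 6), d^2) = 1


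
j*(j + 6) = j^2 + 6*j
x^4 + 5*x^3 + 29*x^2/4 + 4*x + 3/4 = (x + 1/2)^2*(x + 1)*(x + 3)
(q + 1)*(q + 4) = q^2 + 5*q + 4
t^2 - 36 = (t - 6)*(t + 6)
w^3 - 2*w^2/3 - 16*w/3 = w*(w - 8/3)*(w + 2)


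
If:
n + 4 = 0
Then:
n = -4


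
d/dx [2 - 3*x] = -3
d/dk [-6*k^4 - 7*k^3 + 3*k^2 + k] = -24*k^3 - 21*k^2 + 6*k + 1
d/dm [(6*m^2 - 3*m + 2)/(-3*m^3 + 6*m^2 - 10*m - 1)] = (18*m^4 - 18*m^3 - 24*m^2 - 36*m + 23)/(9*m^6 - 36*m^5 + 96*m^4 - 114*m^3 + 88*m^2 + 20*m + 1)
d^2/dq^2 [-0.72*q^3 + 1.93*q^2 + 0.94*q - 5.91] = 3.86 - 4.32*q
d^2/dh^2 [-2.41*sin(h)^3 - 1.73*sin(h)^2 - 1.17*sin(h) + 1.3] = 2.9775*sin(h) - 5.4225*sin(3*h) - 3.46*cos(2*h)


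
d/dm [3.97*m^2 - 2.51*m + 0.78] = 7.94*m - 2.51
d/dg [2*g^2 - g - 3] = 4*g - 1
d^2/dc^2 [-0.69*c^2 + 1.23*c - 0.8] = -1.38000000000000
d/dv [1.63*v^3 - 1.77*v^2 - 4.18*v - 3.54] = 4.89*v^2 - 3.54*v - 4.18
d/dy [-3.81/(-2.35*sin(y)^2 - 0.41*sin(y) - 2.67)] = -(17.907*sin(y) + 1.5621)*cos(y)/(2.35*sin(y)^2 + 0.41*sin(y) + 2.67)^2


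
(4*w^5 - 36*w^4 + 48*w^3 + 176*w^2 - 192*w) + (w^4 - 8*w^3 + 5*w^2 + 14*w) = 4*w^5 - 35*w^4 + 40*w^3 + 181*w^2 - 178*w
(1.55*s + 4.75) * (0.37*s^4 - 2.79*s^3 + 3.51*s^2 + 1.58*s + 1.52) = 0.5735*s^5 - 2.567*s^4 - 7.812*s^3 + 19.1215*s^2 + 9.861*s + 7.22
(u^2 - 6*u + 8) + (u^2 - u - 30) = 2*u^2 - 7*u - 22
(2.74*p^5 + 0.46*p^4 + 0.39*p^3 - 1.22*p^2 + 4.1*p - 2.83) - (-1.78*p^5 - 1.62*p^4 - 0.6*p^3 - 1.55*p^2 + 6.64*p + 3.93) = 4.52*p^5 + 2.08*p^4 + 0.99*p^3 + 0.33*p^2 - 2.54*p - 6.76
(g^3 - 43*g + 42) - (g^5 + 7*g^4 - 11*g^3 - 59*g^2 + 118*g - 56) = -g^5 - 7*g^4 + 12*g^3 + 59*g^2 - 161*g + 98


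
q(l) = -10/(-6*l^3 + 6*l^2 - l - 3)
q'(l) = -10*(18*l^2 - 12*l + 1)/(-6*l^3 + 6*l^2 - l - 3)^2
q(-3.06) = -0.04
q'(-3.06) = -0.04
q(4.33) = 0.03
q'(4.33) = -0.02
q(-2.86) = -0.05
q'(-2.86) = -0.05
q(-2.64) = -0.07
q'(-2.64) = -0.07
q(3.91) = 0.04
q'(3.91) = -0.03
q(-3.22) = -0.04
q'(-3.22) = -0.03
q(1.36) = 1.20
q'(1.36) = -2.57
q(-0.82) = -1.94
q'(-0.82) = -8.61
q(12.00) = 0.00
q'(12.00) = 0.00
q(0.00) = 3.33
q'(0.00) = -1.11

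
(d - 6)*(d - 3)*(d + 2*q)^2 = d^4 + 4*d^3*q - 9*d^3 + 4*d^2*q^2 - 36*d^2*q + 18*d^2 - 36*d*q^2 + 72*d*q + 72*q^2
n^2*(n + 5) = n^3 + 5*n^2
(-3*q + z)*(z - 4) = -3*q*z + 12*q + z^2 - 4*z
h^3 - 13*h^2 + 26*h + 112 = (h - 8)*(h - 7)*(h + 2)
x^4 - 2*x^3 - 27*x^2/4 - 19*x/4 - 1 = (x - 4)*(x + 1/2)^2*(x + 1)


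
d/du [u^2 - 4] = 2*u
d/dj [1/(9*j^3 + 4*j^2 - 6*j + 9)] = (-27*j^2 - 8*j + 6)/(9*j^3 + 4*j^2 - 6*j + 9)^2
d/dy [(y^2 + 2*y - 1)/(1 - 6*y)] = 2*(-3*y^2 + y - 2)/(36*y^2 - 12*y + 1)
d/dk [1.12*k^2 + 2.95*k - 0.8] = 2.24*k + 2.95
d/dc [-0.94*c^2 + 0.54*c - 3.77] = 0.54 - 1.88*c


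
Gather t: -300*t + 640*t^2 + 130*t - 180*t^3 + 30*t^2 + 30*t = -180*t^3 + 670*t^2 - 140*t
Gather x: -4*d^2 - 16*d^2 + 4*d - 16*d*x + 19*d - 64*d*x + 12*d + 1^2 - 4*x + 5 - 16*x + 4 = -20*d^2 + 35*d + x*(-80*d - 20) + 10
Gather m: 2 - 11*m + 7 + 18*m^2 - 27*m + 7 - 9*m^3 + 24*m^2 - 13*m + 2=-9*m^3 + 42*m^2 - 51*m + 18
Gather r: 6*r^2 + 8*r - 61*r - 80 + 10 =6*r^2 - 53*r - 70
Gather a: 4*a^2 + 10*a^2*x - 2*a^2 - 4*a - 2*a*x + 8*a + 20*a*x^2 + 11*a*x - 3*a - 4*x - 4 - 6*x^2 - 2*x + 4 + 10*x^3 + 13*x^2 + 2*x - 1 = a^2*(10*x + 2) + a*(20*x^2 + 9*x + 1) + 10*x^3 + 7*x^2 - 4*x - 1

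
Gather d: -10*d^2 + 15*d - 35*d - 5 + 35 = -10*d^2 - 20*d + 30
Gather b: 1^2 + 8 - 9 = 0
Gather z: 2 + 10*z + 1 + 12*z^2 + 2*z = 12*z^2 + 12*z + 3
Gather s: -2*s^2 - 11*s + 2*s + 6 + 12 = -2*s^2 - 9*s + 18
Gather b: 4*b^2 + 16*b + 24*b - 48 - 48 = 4*b^2 + 40*b - 96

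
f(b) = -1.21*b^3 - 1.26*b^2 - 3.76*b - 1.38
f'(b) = -3.63*b^2 - 2.52*b - 3.76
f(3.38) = -75.21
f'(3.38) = -53.75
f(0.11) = -1.81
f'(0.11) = -4.08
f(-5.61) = 193.69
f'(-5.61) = -103.87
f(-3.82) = 62.05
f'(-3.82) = -47.10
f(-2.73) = 24.11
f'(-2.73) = -23.93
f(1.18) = -9.56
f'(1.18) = -11.79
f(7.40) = -588.52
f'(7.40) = -221.19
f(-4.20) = 81.83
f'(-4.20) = -57.21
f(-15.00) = 3855.27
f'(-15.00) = -782.71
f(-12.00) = 1953.18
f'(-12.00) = -496.24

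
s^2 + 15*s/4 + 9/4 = (s + 3/4)*(s + 3)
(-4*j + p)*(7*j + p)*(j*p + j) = -28*j^3*p - 28*j^3 + 3*j^2*p^2 + 3*j^2*p + j*p^3 + j*p^2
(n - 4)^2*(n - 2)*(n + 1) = n^4 - 9*n^3 + 22*n^2 - 32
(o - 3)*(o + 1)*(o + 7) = o^3 + 5*o^2 - 17*o - 21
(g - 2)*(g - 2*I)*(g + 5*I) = g^3 - 2*g^2 + 3*I*g^2 + 10*g - 6*I*g - 20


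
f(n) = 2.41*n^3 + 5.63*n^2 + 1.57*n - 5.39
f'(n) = 7.23*n^2 + 11.26*n + 1.57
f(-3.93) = -70.89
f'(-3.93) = 68.98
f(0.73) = -0.31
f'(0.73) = 13.64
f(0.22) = -4.75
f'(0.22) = 4.40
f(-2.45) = -10.88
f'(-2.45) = 17.38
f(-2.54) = -12.55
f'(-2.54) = 19.61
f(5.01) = 446.85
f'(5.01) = 239.46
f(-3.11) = -28.31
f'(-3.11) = 36.48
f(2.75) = 91.62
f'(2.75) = 87.21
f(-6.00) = -332.69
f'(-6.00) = 194.29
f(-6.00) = -332.69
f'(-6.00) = 194.29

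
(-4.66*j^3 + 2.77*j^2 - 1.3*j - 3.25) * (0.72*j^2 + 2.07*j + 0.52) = -3.3552*j^5 - 7.6518*j^4 + 2.3747*j^3 - 3.5906*j^2 - 7.4035*j - 1.69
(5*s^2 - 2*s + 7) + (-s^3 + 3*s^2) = -s^3 + 8*s^2 - 2*s + 7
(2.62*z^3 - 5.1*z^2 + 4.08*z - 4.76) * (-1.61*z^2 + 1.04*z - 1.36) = -4.2182*z^5 + 10.9358*z^4 - 15.436*z^3 + 18.8428*z^2 - 10.4992*z + 6.4736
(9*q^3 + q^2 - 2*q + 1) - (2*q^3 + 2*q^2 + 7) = 7*q^3 - q^2 - 2*q - 6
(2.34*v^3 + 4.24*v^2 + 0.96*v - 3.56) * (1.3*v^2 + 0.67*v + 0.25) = 3.042*v^5 + 7.0798*v^4 + 4.6738*v^3 - 2.9248*v^2 - 2.1452*v - 0.89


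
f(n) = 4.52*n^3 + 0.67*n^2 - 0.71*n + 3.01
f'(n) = 13.56*n^2 + 1.34*n - 0.71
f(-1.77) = -18.70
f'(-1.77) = 39.40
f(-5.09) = -572.08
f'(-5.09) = 343.78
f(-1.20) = -2.98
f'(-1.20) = 17.21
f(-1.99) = -28.54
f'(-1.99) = 50.32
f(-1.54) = -10.82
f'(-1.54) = 29.39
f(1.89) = 34.58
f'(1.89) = 50.26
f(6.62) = 1339.00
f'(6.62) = 602.42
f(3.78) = 254.03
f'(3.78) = 198.11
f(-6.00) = -944.93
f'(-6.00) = 479.41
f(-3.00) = -110.87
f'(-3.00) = 117.31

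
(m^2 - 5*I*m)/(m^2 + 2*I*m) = (m - 5*I)/(m + 2*I)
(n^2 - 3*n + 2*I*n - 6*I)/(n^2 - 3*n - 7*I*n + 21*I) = (n + 2*I)/(n - 7*I)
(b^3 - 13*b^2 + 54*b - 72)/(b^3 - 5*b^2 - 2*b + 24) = (b - 6)/(b + 2)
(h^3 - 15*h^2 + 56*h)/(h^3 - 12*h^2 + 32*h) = (h - 7)/(h - 4)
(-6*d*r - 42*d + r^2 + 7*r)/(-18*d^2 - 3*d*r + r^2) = (r + 7)/(3*d + r)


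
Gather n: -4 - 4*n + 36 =32 - 4*n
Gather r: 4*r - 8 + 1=4*r - 7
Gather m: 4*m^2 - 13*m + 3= 4*m^2 - 13*m + 3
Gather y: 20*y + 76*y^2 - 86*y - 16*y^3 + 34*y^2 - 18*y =-16*y^3 + 110*y^2 - 84*y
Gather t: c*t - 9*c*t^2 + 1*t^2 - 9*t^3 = c*t - 9*t^3 + t^2*(1 - 9*c)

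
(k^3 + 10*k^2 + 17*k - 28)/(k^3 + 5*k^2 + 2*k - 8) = (k + 7)/(k + 2)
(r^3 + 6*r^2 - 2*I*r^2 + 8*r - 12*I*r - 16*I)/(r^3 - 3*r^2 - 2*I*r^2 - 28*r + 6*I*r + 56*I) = (r + 2)/(r - 7)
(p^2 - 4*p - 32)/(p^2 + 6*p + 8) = (p - 8)/(p + 2)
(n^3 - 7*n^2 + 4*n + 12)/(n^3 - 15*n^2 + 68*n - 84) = (n + 1)/(n - 7)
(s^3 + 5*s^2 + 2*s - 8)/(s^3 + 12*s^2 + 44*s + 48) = (s - 1)/(s + 6)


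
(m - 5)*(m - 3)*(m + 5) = m^3 - 3*m^2 - 25*m + 75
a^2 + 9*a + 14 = (a + 2)*(a + 7)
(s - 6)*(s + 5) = s^2 - s - 30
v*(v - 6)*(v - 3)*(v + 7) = v^4 - 2*v^3 - 45*v^2 + 126*v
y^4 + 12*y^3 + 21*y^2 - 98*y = y*(y - 2)*(y + 7)^2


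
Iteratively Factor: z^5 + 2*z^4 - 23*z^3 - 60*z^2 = (z + 3)*(z^4 - z^3 - 20*z^2) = z*(z + 3)*(z^3 - z^2 - 20*z) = z*(z + 3)*(z + 4)*(z^2 - 5*z) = z^2*(z + 3)*(z + 4)*(z - 5)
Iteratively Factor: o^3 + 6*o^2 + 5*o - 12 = (o - 1)*(o^2 + 7*o + 12) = (o - 1)*(o + 3)*(o + 4)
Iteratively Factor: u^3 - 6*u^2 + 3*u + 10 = (u + 1)*(u^2 - 7*u + 10) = (u - 5)*(u + 1)*(u - 2)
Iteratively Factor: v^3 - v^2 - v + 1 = (v + 1)*(v^2 - 2*v + 1) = (v - 1)*(v + 1)*(v - 1)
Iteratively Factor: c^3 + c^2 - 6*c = (c)*(c^2 + c - 6) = c*(c - 2)*(c + 3)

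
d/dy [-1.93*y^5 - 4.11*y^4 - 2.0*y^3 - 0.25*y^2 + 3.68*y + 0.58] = -9.65*y^4 - 16.44*y^3 - 6.0*y^2 - 0.5*y + 3.68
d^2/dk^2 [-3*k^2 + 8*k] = -6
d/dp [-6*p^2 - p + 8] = -12*p - 1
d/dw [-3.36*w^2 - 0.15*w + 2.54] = -6.72*w - 0.15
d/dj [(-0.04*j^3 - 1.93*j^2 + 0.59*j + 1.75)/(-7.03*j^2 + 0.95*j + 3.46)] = (0.2812*j^4 - 0.0760000000000005*j^3 + 1.899*j^2 + 11.2494*j + 0.3789)/(49.4209*j^4 - 13.357*j^3 - 47.7451*j^2 + 6.574*j + 11.9716)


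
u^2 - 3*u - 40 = (u - 8)*(u + 5)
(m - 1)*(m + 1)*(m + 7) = m^3 + 7*m^2 - m - 7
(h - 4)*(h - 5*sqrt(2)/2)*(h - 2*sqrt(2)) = h^3 - 9*sqrt(2)*h^2/2 - 4*h^2 + 10*h + 18*sqrt(2)*h - 40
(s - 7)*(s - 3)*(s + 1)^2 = s^4 - 8*s^3 + 2*s^2 + 32*s + 21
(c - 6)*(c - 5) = c^2 - 11*c + 30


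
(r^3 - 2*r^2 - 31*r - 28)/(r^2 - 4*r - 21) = (r^2 + 5*r + 4)/(r + 3)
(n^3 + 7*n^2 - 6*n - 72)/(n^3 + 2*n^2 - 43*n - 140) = (n^2 + 3*n - 18)/(n^2 - 2*n - 35)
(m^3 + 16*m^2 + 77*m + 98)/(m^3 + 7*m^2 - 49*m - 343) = (m + 2)/(m - 7)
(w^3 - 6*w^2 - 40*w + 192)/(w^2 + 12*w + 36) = (w^2 - 12*w + 32)/(w + 6)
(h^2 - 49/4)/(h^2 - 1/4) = (4*h^2 - 49)/(4*h^2 - 1)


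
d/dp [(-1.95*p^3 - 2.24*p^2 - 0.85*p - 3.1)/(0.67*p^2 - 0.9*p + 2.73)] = (-1.3065*p^4 + 3.51*p^3 - 13.385*p^2 - 8.0764*p - 5.1105)/(0.4489*p^4 - 1.206*p^3 + 4.4682*p^2 - 4.914*p + 7.4529)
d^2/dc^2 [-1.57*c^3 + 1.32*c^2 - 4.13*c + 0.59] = 2.64 - 9.42*c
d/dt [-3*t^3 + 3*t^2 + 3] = 3*t*(2 - 3*t)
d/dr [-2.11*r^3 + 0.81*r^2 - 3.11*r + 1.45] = -6.33*r^2 + 1.62*r - 3.11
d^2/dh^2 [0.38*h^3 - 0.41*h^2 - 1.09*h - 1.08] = 2.28*h - 0.82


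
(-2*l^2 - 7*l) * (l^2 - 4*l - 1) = -2*l^4 + l^3 + 30*l^2 + 7*l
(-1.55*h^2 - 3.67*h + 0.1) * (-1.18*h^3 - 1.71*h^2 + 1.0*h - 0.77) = 1.829*h^5 + 6.9811*h^4 + 4.6077*h^3 - 2.6475*h^2 + 2.9259*h - 0.077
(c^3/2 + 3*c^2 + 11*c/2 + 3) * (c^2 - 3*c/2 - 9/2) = c^5/2 + 9*c^4/4 - 5*c^3/4 - 75*c^2/4 - 117*c/4 - 27/2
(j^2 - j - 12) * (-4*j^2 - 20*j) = -4*j^4 - 16*j^3 + 68*j^2 + 240*j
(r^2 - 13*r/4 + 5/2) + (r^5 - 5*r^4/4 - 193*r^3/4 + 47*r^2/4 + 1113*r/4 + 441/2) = r^5 - 5*r^4/4 - 193*r^3/4 + 51*r^2/4 + 275*r + 223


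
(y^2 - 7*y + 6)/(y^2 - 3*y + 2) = (y - 6)/(y - 2)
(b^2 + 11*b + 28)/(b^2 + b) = (b^2 + 11*b + 28)/(b*(b + 1))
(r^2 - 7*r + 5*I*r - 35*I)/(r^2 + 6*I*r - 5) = (r - 7)/(r + I)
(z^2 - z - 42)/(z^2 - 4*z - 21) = (z + 6)/(z + 3)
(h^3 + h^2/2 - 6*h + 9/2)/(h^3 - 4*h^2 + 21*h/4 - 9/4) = 2*(h + 3)/(2*h - 3)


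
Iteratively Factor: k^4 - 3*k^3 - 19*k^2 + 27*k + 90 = (k - 3)*(k^3 - 19*k - 30) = (k - 5)*(k - 3)*(k^2 + 5*k + 6) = (k - 5)*(k - 3)*(k + 2)*(k + 3)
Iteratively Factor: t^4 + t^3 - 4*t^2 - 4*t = (t - 2)*(t^3 + 3*t^2 + 2*t) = (t - 2)*(t + 2)*(t^2 + t) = t*(t - 2)*(t + 2)*(t + 1)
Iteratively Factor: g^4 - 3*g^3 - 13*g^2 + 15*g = (g + 3)*(g^3 - 6*g^2 + 5*g) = (g - 1)*(g + 3)*(g^2 - 5*g) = g*(g - 1)*(g + 3)*(g - 5)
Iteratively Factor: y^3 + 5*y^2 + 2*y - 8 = (y + 2)*(y^2 + 3*y - 4) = (y - 1)*(y + 2)*(y + 4)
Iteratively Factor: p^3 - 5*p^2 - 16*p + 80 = (p - 4)*(p^2 - p - 20) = (p - 5)*(p - 4)*(p + 4)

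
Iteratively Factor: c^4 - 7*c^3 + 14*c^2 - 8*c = (c - 1)*(c^3 - 6*c^2 + 8*c) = c*(c - 1)*(c^2 - 6*c + 8) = c*(c - 2)*(c - 1)*(c - 4)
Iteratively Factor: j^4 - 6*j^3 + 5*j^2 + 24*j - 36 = (j - 2)*(j^3 - 4*j^2 - 3*j + 18) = (j - 3)*(j - 2)*(j^2 - j - 6) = (j - 3)^2*(j - 2)*(j + 2)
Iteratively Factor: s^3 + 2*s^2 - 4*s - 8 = (s + 2)*(s^2 - 4) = (s - 2)*(s + 2)*(s + 2)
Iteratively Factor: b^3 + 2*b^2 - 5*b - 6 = (b + 1)*(b^2 + b - 6) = (b - 2)*(b + 1)*(b + 3)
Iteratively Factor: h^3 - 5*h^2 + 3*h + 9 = (h - 3)*(h^2 - 2*h - 3) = (h - 3)^2*(h + 1)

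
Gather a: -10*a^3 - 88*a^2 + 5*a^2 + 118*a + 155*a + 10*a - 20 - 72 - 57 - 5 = -10*a^3 - 83*a^2 + 283*a - 154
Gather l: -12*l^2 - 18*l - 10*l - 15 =-12*l^2 - 28*l - 15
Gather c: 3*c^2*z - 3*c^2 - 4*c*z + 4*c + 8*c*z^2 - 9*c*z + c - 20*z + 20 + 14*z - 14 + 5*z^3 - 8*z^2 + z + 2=c^2*(3*z - 3) + c*(8*z^2 - 13*z + 5) + 5*z^3 - 8*z^2 - 5*z + 8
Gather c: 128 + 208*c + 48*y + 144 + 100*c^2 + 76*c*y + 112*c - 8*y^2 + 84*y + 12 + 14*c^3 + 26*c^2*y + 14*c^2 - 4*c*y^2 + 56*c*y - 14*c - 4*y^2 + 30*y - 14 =14*c^3 + c^2*(26*y + 114) + c*(-4*y^2 + 132*y + 306) - 12*y^2 + 162*y + 270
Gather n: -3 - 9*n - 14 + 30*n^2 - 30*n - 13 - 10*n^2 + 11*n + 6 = 20*n^2 - 28*n - 24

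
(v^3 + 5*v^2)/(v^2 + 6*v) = v*(v + 5)/(v + 6)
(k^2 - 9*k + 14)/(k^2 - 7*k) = (k - 2)/k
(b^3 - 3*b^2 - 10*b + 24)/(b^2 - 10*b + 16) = (b^2 - b - 12)/(b - 8)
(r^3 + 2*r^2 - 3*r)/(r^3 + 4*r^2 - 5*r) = (r + 3)/(r + 5)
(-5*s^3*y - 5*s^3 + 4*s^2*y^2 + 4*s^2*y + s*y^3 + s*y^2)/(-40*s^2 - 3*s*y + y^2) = s*(-s*y - s + y^2 + y)/(-8*s + y)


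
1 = 1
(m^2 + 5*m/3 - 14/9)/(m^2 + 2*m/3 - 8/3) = (9*m^2 + 15*m - 14)/(3*(3*m^2 + 2*m - 8))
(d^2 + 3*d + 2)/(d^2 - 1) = (d + 2)/(d - 1)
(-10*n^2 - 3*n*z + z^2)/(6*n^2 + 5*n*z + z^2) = (-5*n + z)/(3*n + z)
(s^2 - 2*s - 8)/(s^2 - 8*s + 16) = (s + 2)/(s - 4)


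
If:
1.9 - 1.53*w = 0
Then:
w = 1.24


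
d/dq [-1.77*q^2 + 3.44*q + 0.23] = 3.44 - 3.54*q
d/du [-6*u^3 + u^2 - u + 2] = -18*u^2 + 2*u - 1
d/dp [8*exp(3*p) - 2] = 24*exp(3*p)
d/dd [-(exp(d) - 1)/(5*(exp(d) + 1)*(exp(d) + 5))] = (exp(2*d) - 2*exp(d) - 11)*exp(d)/(5*(exp(4*d) + 12*exp(3*d) + 46*exp(2*d) + 60*exp(d) + 25))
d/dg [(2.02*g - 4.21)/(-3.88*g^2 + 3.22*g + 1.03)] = (7.8376*g^2 - 32.6696*g + 15.6368)/(15.0544*g^4 - 24.9872*g^3 + 2.3756*g^2 + 6.6332*g + 1.0609)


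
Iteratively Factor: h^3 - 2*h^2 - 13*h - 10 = (h + 1)*(h^2 - 3*h - 10) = (h + 1)*(h + 2)*(h - 5)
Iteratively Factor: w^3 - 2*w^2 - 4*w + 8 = (w + 2)*(w^2 - 4*w + 4) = (w - 2)*(w + 2)*(w - 2)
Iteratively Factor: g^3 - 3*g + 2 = (g - 1)*(g^2 + g - 2) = (g - 1)^2*(g + 2)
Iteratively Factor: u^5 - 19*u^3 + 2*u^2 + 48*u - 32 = (u + 2)*(u^4 - 2*u^3 - 15*u^2 + 32*u - 16) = (u - 4)*(u + 2)*(u^3 + 2*u^2 - 7*u + 4) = (u - 4)*(u + 2)*(u + 4)*(u^2 - 2*u + 1) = (u - 4)*(u - 1)*(u + 2)*(u + 4)*(u - 1)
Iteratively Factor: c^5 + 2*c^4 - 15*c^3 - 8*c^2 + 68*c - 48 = (c + 4)*(c^4 - 2*c^3 - 7*c^2 + 20*c - 12) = (c - 1)*(c + 4)*(c^3 - c^2 - 8*c + 12) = (c - 2)*(c - 1)*(c + 4)*(c^2 + c - 6) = (c - 2)*(c - 1)*(c + 3)*(c + 4)*(c - 2)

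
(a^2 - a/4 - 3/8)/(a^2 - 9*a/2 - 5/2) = (a - 3/4)/(a - 5)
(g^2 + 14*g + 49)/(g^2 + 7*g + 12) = (g^2 + 14*g + 49)/(g^2 + 7*g + 12)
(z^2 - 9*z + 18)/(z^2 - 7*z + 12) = (z - 6)/(z - 4)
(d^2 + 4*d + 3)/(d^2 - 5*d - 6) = (d + 3)/(d - 6)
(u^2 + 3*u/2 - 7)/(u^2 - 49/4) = 2*(u - 2)/(2*u - 7)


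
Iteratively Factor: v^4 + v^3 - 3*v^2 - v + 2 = (v + 1)*(v^3 - 3*v + 2) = (v - 1)*(v + 1)*(v^2 + v - 2) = (v - 1)*(v + 1)*(v + 2)*(v - 1)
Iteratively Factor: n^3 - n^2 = (n - 1)*(n^2) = n*(n - 1)*(n)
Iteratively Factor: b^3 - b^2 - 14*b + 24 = (b - 2)*(b^2 + b - 12) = (b - 3)*(b - 2)*(b + 4)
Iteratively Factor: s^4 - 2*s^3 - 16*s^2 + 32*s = (s)*(s^3 - 2*s^2 - 16*s + 32) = s*(s - 2)*(s^2 - 16) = s*(s - 2)*(s + 4)*(s - 4)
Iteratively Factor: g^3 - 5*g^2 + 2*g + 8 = (g - 2)*(g^2 - 3*g - 4) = (g - 2)*(g + 1)*(g - 4)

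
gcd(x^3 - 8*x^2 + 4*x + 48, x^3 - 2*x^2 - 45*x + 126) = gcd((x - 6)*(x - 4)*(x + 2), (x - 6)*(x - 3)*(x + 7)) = x - 6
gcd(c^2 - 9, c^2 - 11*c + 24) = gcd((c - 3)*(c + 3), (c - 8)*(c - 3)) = c - 3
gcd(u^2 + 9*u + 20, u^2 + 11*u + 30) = u + 5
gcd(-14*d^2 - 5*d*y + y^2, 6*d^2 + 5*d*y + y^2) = 2*d + y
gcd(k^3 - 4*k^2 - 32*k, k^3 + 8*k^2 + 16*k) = k^2 + 4*k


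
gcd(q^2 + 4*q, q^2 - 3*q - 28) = q + 4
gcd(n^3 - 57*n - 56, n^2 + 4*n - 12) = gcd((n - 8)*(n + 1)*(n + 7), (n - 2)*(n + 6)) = 1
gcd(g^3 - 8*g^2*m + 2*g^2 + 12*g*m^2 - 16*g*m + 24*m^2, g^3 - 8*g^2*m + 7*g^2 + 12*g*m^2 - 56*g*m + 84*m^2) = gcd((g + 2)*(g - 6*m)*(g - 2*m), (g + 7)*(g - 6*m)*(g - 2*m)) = g^2 - 8*g*m + 12*m^2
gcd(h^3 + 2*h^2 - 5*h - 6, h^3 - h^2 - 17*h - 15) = h^2 + 4*h + 3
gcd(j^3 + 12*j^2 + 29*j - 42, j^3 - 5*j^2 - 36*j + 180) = j + 6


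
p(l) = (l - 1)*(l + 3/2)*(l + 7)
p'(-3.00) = -16.00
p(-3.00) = 24.00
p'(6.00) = 200.00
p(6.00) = 487.50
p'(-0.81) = -8.18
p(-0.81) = -7.73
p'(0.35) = 7.62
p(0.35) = -8.84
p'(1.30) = 26.57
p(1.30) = 6.97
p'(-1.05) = -10.44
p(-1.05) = -5.49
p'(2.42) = 55.87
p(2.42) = 52.44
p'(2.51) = 58.55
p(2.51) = 57.58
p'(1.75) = 37.44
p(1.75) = 21.33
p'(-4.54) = -4.27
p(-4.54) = 41.43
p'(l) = (l - 1)*(l + 3/2) + (l - 1)*(l + 7) + (l + 3/2)*(l + 7) = 3*l^2 + 15*l + 2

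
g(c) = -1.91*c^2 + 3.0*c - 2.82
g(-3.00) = -29.01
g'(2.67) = -7.20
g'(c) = 3.0 - 3.82*c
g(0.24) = -2.21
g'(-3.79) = 17.48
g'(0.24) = 2.08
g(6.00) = -53.58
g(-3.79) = -41.63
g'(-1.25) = 7.78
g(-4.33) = -51.62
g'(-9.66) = 39.90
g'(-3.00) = 14.46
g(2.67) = -8.43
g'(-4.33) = 19.54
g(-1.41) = -10.85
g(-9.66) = -210.03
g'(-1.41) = 8.39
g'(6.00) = -19.92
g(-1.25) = -9.55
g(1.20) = -1.97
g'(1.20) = -1.58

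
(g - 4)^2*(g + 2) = g^3 - 6*g^2 + 32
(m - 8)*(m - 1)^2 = m^3 - 10*m^2 + 17*m - 8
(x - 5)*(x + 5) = x^2 - 25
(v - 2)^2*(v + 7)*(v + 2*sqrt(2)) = v^4 + 2*sqrt(2)*v^3 + 3*v^3 - 24*v^2 + 6*sqrt(2)*v^2 - 48*sqrt(2)*v + 28*v + 56*sqrt(2)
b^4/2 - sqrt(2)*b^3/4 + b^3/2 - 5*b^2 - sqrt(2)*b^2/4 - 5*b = b*(b/2 + 1/2)*(b - 5*sqrt(2)/2)*(b + 2*sqrt(2))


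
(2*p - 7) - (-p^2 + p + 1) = p^2 + p - 8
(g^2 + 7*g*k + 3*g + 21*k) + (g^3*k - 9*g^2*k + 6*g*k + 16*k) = g^3*k - 9*g^2*k + g^2 + 13*g*k + 3*g + 37*k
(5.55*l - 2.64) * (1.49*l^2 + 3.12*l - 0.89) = 8.2695*l^3 + 13.3824*l^2 - 13.1763*l + 2.3496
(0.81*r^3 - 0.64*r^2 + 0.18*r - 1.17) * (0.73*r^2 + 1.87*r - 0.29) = 0.5913*r^5 + 1.0475*r^4 - 1.3003*r^3 - 0.3319*r^2 - 2.2401*r + 0.3393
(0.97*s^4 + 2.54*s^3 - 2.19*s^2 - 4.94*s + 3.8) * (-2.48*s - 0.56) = -2.4056*s^5 - 6.8424*s^4 + 4.0088*s^3 + 13.4776*s^2 - 6.6576*s - 2.128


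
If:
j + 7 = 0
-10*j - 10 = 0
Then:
No Solution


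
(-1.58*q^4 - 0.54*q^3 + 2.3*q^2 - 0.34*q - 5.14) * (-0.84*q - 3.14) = 1.3272*q^5 + 5.4148*q^4 - 0.236399999999999*q^3 - 6.9364*q^2 + 5.3852*q + 16.1396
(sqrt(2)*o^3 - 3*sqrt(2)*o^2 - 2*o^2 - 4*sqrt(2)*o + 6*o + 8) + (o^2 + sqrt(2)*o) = sqrt(2)*o^3 - 3*sqrt(2)*o^2 - o^2 - 3*sqrt(2)*o + 6*o + 8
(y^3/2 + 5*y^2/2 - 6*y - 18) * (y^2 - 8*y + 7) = y^5/2 - 3*y^4/2 - 45*y^3/2 + 95*y^2/2 + 102*y - 126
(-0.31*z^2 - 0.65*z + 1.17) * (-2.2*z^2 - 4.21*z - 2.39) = 0.682*z^4 + 2.7351*z^3 + 0.9034*z^2 - 3.3722*z - 2.7963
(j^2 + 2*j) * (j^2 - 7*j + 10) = j^4 - 5*j^3 - 4*j^2 + 20*j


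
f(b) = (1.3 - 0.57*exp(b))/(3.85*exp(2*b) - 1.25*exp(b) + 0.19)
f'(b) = (1.3 - 0.57*exp(b))*(-7.7*exp(2*b) + 1.25*exp(b))/(3.85*exp(2*b) - 1.25*exp(b) + 0.19)^2 - 0.57*exp(b)/(3.85*exp(2*b) - 1.25*exp(b) + 0.19)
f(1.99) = -0.01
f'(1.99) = 0.01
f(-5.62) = 7.00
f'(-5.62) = 0.16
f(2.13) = -0.01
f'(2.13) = 0.01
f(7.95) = -0.00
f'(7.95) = 0.00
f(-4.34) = 7.41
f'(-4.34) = 0.59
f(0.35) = 0.08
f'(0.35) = -0.31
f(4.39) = -0.00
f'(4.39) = 0.00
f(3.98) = -0.00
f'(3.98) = 0.00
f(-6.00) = 6.95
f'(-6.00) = 0.11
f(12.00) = 0.00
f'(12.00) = 0.00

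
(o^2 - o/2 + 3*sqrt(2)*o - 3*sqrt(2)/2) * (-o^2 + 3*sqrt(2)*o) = -o^4 + o^3/2 + 18*o^2 - 9*o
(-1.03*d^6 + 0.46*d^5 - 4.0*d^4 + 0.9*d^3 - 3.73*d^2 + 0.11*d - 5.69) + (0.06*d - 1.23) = -1.03*d^6 + 0.46*d^5 - 4.0*d^4 + 0.9*d^3 - 3.73*d^2 + 0.17*d - 6.92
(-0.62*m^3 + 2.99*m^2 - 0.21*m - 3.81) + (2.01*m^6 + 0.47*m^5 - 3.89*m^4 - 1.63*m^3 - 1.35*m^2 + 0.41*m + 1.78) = 2.01*m^6 + 0.47*m^5 - 3.89*m^4 - 2.25*m^3 + 1.64*m^2 + 0.2*m - 2.03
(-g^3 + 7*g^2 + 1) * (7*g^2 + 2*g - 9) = -7*g^5 + 47*g^4 + 23*g^3 - 56*g^2 + 2*g - 9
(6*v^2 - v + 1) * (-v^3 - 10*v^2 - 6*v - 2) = -6*v^5 - 59*v^4 - 27*v^3 - 16*v^2 - 4*v - 2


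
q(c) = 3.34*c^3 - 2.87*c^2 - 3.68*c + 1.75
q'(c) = 10.02*c^2 - 5.74*c - 3.68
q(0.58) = -0.70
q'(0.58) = -3.64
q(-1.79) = -20.01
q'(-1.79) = 38.70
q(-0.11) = 2.12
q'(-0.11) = -2.93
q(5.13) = 358.26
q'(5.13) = 230.57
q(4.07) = 164.41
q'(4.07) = 138.94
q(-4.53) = -350.96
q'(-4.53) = 227.94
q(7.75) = 1355.57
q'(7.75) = 553.66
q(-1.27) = -5.05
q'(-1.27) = 19.77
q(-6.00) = -800.93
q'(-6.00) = 391.48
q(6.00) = 597.79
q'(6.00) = 322.60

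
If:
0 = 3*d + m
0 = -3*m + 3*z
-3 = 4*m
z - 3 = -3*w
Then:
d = 1/4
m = -3/4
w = 5/4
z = -3/4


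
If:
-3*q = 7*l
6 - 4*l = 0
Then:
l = 3/2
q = -7/2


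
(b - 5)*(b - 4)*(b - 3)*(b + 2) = b^4 - 10*b^3 + 23*b^2 + 34*b - 120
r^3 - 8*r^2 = r^2*(r - 8)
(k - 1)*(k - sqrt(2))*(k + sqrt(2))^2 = k^4 - k^3 + sqrt(2)*k^3 - 2*k^2 - sqrt(2)*k^2 - 2*sqrt(2)*k + 2*k + 2*sqrt(2)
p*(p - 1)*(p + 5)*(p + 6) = p^4 + 10*p^3 + 19*p^2 - 30*p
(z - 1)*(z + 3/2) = z^2 + z/2 - 3/2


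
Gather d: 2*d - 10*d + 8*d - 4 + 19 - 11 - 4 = 0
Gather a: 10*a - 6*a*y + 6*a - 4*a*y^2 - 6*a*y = a*(-4*y^2 - 12*y + 16)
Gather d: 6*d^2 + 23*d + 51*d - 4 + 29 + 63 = 6*d^2 + 74*d + 88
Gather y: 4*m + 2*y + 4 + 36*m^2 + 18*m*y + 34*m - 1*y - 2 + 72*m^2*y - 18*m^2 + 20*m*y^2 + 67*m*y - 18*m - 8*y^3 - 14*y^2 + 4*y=18*m^2 + 20*m - 8*y^3 + y^2*(20*m - 14) + y*(72*m^2 + 85*m + 5) + 2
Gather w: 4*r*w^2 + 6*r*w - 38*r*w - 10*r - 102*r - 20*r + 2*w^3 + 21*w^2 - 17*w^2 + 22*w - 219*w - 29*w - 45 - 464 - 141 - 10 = -132*r + 2*w^3 + w^2*(4*r + 4) + w*(-32*r - 226) - 660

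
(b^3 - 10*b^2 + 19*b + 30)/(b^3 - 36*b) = (b^2 - 4*b - 5)/(b*(b + 6))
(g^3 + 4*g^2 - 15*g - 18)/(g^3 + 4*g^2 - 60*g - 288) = (g^2 - 2*g - 3)/(g^2 - 2*g - 48)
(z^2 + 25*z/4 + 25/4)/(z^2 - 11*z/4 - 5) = (z + 5)/(z - 4)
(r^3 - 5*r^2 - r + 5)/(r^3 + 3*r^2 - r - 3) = (r - 5)/(r + 3)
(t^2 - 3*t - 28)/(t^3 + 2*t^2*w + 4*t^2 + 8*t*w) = (t - 7)/(t*(t + 2*w))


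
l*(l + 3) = l^2 + 3*l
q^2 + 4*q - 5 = (q - 1)*(q + 5)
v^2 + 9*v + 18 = (v + 3)*(v + 6)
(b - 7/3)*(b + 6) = b^2 + 11*b/3 - 14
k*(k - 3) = k^2 - 3*k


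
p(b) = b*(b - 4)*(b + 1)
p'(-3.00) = 41.00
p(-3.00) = -42.00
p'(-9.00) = 293.00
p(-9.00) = -936.00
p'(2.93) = 4.17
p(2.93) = -12.32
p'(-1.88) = 17.88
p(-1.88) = -9.73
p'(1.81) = -5.03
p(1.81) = -11.14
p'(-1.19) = 7.39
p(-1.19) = -1.17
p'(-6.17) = 147.23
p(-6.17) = -324.41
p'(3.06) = 5.73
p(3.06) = -11.68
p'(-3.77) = 61.26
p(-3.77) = -81.14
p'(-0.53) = 0.02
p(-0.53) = 1.13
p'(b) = b*(b - 4) + b*(b + 1) + (b - 4)*(b + 1)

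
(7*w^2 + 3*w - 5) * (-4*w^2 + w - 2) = -28*w^4 - 5*w^3 + 9*w^2 - 11*w + 10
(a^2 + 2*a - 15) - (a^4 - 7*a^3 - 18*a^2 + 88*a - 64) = -a^4 + 7*a^3 + 19*a^2 - 86*a + 49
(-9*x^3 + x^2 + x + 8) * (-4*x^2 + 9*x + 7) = 36*x^5 - 85*x^4 - 58*x^3 - 16*x^2 + 79*x + 56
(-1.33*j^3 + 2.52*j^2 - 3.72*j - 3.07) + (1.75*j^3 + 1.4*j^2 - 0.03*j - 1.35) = 0.42*j^3 + 3.92*j^2 - 3.75*j - 4.42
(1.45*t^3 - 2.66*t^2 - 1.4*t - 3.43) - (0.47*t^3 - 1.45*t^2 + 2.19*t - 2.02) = 0.98*t^3 - 1.21*t^2 - 3.59*t - 1.41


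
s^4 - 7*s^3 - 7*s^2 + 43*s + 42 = (s - 7)*(s - 3)*(s + 1)*(s + 2)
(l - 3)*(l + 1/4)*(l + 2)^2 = l^4 + 5*l^3/4 - 31*l^2/4 - 14*l - 3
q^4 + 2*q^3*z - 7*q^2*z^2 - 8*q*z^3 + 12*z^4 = (q - 2*z)*(q - z)*(q + 2*z)*(q + 3*z)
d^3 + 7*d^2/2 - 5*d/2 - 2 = (d - 1)*(d + 1/2)*(d + 4)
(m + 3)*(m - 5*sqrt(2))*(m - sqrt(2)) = m^3 - 6*sqrt(2)*m^2 + 3*m^2 - 18*sqrt(2)*m + 10*m + 30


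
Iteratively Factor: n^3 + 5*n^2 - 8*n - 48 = (n + 4)*(n^2 + n - 12) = (n - 3)*(n + 4)*(n + 4)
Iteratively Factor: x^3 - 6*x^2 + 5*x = (x)*(x^2 - 6*x + 5) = x*(x - 1)*(x - 5)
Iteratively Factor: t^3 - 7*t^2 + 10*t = (t - 5)*(t^2 - 2*t) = (t - 5)*(t - 2)*(t)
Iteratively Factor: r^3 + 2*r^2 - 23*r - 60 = (r + 4)*(r^2 - 2*r - 15) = (r + 3)*(r + 4)*(r - 5)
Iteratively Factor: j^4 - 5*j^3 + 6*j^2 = (j)*(j^3 - 5*j^2 + 6*j) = j*(j - 2)*(j^2 - 3*j) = j^2*(j - 2)*(j - 3)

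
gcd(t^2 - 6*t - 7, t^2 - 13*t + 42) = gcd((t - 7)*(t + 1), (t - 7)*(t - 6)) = t - 7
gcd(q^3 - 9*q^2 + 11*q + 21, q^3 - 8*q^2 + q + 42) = q^2 - 10*q + 21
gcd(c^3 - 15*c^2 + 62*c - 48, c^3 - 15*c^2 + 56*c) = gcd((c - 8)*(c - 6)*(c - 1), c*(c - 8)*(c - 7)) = c - 8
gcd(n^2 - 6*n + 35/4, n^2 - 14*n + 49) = 1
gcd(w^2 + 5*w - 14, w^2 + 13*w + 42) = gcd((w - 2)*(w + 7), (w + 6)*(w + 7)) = w + 7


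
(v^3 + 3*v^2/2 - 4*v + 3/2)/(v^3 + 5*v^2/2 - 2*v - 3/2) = (2*v - 1)/(2*v + 1)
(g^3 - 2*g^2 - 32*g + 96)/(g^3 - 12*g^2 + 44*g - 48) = (g^2 + 2*g - 24)/(g^2 - 8*g + 12)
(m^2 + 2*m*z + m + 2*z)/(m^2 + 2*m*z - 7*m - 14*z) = (m + 1)/(m - 7)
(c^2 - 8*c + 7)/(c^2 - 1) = (c - 7)/(c + 1)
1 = 1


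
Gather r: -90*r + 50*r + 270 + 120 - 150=240 - 40*r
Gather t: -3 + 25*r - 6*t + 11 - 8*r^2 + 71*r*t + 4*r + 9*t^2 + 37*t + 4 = -8*r^2 + 29*r + 9*t^2 + t*(71*r + 31) + 12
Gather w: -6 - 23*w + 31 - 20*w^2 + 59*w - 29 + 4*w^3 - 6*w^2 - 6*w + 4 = 4*w^3 - 26*w^2 + 30*w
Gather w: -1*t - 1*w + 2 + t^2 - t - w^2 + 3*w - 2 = t^2 - 2*t - w^2 + 2*w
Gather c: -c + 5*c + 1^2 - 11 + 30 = 4*c + 20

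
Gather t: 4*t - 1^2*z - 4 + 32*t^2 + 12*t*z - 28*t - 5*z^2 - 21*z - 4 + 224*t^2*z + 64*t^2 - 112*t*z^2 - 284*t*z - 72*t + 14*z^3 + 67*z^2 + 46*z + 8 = t^2*(224*z + 96) + t*(-112*z^2 - 272*z - 96) + 14*z^3 + 62*z^2 + 24*z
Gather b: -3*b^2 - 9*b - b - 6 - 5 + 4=-3*b^2 - 10*b - 7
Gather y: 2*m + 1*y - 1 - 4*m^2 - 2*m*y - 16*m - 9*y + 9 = -4*m^2 - 14*m + y*(-2*m - 8) + 8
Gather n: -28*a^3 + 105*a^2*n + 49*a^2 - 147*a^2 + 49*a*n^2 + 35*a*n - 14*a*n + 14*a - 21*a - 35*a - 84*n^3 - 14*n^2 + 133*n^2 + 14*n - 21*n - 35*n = -28*a^3 - 98*a^2 - 42*a - 84*n^3 + n^2*(49*a + 119) + n*(105*a^2 + 21*a - 42)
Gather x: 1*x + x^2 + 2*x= x^2 + 3*x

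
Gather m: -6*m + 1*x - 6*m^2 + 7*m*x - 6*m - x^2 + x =-6*m^2 + m*(7*x - 12) - x^2 + 2*x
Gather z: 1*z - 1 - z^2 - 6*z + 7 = -z^2 - 5*z + 6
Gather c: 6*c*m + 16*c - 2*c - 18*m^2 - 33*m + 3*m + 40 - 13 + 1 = c*(6*m + 14) - 18*m^2 - 30*m + 28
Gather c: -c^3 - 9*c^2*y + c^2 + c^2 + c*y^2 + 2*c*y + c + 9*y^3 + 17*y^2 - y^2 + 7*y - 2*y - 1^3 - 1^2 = -c^3 + c^2*(2 - 9*y) + c*(y^2 + 2*y + 1) + 9*y^3 + 16*y^2 + 5*y - 2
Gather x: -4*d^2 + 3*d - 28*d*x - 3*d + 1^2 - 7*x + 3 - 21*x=-4*d^2 + x*(-28*d - 28) + 4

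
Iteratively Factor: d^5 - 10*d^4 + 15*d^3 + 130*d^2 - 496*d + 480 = (d - 4)*(d^4 - 6*d^3 - 9*d^2 + 94*d - 120) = (d - 5)*(d - 4)*(d^3 - d^2 - 14*d + 24) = (d - 5)*(d - 4)*(d - 3)*(d^2 + 2*d - 8) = (d - 5)*(d - 4)*(d - 3)*(d - 2)*(d + 4)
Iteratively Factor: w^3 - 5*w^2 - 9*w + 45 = (w + 3)*(w^2 - 8*w + 15) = (w - 3)*(w + 3)*(w - 5)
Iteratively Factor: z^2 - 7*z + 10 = (z - 5)*(z - 2)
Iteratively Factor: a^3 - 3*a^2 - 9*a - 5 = (a - 5)*(a^2 + 2*a + 1) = (a - 5)*(a + 1)*(a + 1)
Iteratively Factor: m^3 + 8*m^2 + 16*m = (m + 4)*(m^2 + 4*m) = (m + 4)^2*(m)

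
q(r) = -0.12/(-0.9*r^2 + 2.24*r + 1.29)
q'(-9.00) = 0.00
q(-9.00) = 0.00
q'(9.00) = -0.00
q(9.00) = 0.00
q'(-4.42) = 0.00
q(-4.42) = 0.00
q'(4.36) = -0.02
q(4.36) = 0.02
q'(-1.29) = 0.06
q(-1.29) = 0.04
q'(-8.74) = 0.00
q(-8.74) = 0.00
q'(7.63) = -0.00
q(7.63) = 0.00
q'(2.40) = -0.11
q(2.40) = -0.08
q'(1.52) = -0.01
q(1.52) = -0.05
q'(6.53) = -0.00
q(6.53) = 0.01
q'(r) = -0.12*(1.8*r - 2.24)/(-0.9*r^2 + 2.24*r + 1.29)^2 = (0.2688 - 0.216*r)/(-0.9*r^2 + 2.24*r + 1.29)^2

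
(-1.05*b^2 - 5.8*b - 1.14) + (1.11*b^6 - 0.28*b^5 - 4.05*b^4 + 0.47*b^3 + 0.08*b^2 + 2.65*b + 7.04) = 1.11*b^6 - 0.28*b^5 - 4.05*b^4 + 0.47*b^3 - 0.97*b^2 - 3.15*b + 5.9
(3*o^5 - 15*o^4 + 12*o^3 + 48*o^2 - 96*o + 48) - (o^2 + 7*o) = 3*o^5 - 15*o^4 + 12*o^3 + 47*o^2 - 103*o + 48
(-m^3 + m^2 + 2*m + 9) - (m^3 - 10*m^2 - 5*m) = -2*m^3 + 11*m^2 + 7*m + 9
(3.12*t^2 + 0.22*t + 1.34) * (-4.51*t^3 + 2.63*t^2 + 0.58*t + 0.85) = -14.0712*t^5 + 7.2134*t^4 - 3.6552*t^3 + 6.3038*t^2 + 0.9642*t + 1.139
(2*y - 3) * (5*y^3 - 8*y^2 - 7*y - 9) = 10*y^4 - 31*y^3 + 10*y^2 + 3*y + 27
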